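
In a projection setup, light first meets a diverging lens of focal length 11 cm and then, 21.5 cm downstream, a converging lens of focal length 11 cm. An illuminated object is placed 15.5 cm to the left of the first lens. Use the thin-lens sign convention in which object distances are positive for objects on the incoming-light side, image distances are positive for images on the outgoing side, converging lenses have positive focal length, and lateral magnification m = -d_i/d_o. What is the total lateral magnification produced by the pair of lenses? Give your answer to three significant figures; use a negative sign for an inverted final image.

First lens: d_i1 = 1/(1/(-11) - 1/15.5) = -6.434 cm.
m_1 = -(-6.434)/15.5 = 0.4151.
The intermediate image is virtual, 6.434 cm to the left of lens 1, so d_o2 = L - d_i1 = 21.5 - (-6.434) = 27.934 cm.
Second lens: d_i2 = 1/(1/11 - 1/(27.934)) = 18.145 cm.
m_2 = -(18.145)/(27.934) = -0.6496.
The system's lateral magnification is m_1 m_2 = (0.4151)(-0.6496) = -0.2696.

-0.270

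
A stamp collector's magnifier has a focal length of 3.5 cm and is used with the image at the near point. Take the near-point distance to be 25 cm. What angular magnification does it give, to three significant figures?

8.14

M = 1 + D/f = 1 + 25/3.5 = 8.143.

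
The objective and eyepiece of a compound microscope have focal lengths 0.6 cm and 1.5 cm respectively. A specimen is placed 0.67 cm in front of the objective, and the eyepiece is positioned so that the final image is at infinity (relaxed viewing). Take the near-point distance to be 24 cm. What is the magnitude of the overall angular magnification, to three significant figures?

137

Objective: 1/d_i = 1/f_obj - 1/d_o = 1/0.6 - 1/0.67 = 0.17413 cm^-1, so d_i = 5.743 cm.
m_obj = -d_i/d_o = -5.743/0.67 = -8.571.
Eyepiece angular magnification (image at infinity): M_eye = D/f_e = 24/1.5 = 16.000.
Overall M = m_obj x M_eye = (-8.571)(16.000) = -137.14.
|M| = 137.14.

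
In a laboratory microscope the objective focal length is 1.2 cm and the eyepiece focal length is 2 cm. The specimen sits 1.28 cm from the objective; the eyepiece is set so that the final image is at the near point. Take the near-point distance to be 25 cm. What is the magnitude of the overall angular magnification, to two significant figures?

Objective: 1/d_i = 1/f_obj - 1/d_o = 1/1.2 - 1/1.28 = 0.05208 cm^-1, so d_i = 19.200 cm.
m_obj = -d_i/d_o = -19.200/1.28 = -15.000.
Eyepiece angular magnification (image at near point): M_eye = 1 + D/f_e = 1 + 25/2 = 13.500.
Overall M = m_obj x M_eye = (-15.000)(13.500) = -202.50.
|M| = 202.50.

200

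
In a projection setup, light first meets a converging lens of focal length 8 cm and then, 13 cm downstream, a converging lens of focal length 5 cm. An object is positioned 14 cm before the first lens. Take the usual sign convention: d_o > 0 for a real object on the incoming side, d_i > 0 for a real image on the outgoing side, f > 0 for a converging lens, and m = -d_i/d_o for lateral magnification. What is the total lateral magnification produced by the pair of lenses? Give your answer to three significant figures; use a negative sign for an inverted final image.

Lens 1: 1/d_i1 = 1/f_1 - 1/d_o1 = 1/8 - 1/14 = 0.05357 cm^-1, so d_i1 = 18.667 cm.
m_1 = -(18.667)/14 = -1.3333.
Since 18.667 cm > 13 cm, the first image lies past the second lens and serves as a virtual object: d_o2 = L - d_i1 = -5.667 cm.
Lens 2: 1/d_i2 = 1/f_2 - 1/d_o2 = 1/5 - 1/(-5.667) = 0.37647 cm^-1, so d_i2 = 2.656 cm.
m_2 = -(2.656)/(-5.667) = 0.4688.
The system's lateral magnification is m_1 m_2 = (-1.3333)(0.4688) = -0.6250.

-0.625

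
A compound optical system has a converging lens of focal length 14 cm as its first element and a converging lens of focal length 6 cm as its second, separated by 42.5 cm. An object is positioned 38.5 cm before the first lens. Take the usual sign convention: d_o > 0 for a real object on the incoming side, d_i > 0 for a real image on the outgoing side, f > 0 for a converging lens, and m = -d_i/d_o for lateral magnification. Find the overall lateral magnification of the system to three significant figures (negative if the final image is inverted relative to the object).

0.236

Lens 1: 1/d_i1 = 1/f_1 - 1/d_o1 = 1/14 - 1/38.5 = 0.04545 cm^-1, so d_i1 = 22.000 cm.
m_1 = -(22.000)/38.5 = -0.5714.
The intermediate image is 22.000 cm to the right of lens 1, so d_o2 = L - d_i1 = 42.5 - 22.000 = 20.500 cm.
Lens 2: 1/d_i2 = 1/f_2 - 1/d_o2 = 1/6 - 1/(20.500) = 0.11789 cm^-1, so d_i2 = 8.483 cm.
m_2 = -(8.483)/(20.500) = -0.4138.
The system's lateral magnification is m_1 m_2 = (-0.5714)(-0.4138) = 0.2365.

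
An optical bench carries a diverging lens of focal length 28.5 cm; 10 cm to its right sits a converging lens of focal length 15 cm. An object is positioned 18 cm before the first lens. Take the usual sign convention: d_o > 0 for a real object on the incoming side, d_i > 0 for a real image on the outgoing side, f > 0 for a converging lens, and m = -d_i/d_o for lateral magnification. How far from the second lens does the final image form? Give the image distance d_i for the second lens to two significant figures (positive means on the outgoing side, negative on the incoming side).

52 cm

Applying the thin-lens equation to the first lens, 1/(-28.5) = 1/18 + 1/d_i1, which gives d_i1 = -11.032 cm.
With d_i1 < 0 the first image is virtual and lies on the object side; the object distance for lens 2 is d_o2 = 10 - (-11.032) = 21.032 cm.
Applying the thin-lens equation again with f_2 = 15 cm and d_o2 = 21.032 cm gives d_i2 = 52.299 cm.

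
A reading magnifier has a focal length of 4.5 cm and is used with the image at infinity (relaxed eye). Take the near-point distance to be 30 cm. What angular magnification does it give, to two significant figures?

6.7

M = D/f = 30/4.5 = 6.667.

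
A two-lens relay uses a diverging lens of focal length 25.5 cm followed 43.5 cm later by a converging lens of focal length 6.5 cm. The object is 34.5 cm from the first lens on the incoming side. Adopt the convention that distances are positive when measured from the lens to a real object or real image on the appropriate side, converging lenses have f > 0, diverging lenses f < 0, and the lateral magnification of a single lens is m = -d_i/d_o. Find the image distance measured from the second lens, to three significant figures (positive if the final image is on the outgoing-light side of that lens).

7.32 cm

First lens: d_i1 = 1/(1/(-25.5) - 1/34.5) = -14.662 cm.
With d_i1 < 0 the first image is virtual and lies on the object side; the object distance for lens 2 is d_o2 = 43.5 - (-14.662) = 58.163 cm.
Second lens: d_i2 = 1/(1/6.5 - 1/(58.163)) = 7.318 cm.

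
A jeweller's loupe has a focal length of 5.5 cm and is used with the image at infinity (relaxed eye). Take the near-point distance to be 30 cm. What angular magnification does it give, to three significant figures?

5.45

M = D/f = 30/5.5 = 5.455.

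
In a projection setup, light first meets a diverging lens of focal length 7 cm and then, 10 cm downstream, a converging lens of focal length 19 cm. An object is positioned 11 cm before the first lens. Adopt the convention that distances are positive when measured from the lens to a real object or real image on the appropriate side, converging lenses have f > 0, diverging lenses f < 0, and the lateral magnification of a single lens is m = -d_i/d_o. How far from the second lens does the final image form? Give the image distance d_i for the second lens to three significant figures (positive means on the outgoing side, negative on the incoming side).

-57.4 cm

Applying the thin-lens equation to the first lens, 1/(-7) = 1/11 + 1/d_i1, which gives d_i1 = -4.278 cm.
With d_i1 < 0 the first image is virtual and lies on the object side; the object distance for lens 2 is d_o2 = 10 - (-4.278) = 14.278 cm.
Applying the thin-lens equation again with f_2 = 19 cm and d_o2 = 14.278 cm gives d_i2 = -57.447 cm.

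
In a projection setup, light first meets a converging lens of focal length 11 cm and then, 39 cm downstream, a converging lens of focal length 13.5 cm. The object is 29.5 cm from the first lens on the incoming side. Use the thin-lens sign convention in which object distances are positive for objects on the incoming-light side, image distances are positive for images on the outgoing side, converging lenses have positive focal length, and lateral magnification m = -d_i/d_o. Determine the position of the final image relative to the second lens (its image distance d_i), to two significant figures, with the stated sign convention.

36 cm

Lens 1: 1/d_i1 = 1/f_1 - 1/d_o1 = 1/11 - 1/29.5 = 0.05701 cm^-1, so d_i1 = 17.541 cm.
Object distance for lens 2: d_o2 = 39 - 17.541 = 21.459 cm.
Lens 2: 1/d_i2 = 1/f_2 - 1/d_o2 = 1/13.5 - 1/(21.459) = 0.02747 cm^-1, so d_i2 = 36.397 cm.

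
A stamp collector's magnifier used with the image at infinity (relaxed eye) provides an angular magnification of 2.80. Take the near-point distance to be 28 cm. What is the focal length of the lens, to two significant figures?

10 cm

For the image at infinity, M = D/f.
f = D/M = 28/2.8 = 10.000 cm.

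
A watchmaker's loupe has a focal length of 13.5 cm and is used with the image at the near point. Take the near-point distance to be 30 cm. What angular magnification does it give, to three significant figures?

M = 1 + D/f = 1 + 30/13.5 = 3.222.

3.22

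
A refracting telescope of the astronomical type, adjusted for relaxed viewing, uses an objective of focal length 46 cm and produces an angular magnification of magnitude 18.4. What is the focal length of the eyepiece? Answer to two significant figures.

|M| = f_obj/f_eye, so f_eye = f_obj/|M| = 46/18.4 = 2.500 cm.

2.5 cm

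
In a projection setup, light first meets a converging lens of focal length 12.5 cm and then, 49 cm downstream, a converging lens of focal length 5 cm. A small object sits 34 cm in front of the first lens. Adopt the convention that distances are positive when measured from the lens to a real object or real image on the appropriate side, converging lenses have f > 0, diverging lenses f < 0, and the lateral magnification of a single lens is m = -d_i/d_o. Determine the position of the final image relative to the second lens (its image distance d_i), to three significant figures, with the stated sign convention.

6.03 cm

First lens: d_i1 = 1/(1/12.5 - 1/34) = 19.767 cm.
Object distance for lens 2: d_o2 = 49 - 19.767 = 29.233 cm.
Second lens: d_i2 = 1/(1/5 - 1/(29.233)) = 6.032 cm.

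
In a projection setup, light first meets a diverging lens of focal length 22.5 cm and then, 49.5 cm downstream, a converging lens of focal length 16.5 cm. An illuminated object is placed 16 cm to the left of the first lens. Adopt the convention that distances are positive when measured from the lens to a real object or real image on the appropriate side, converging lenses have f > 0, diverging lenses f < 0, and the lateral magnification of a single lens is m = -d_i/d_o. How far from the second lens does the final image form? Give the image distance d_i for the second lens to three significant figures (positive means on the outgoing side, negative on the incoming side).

22.9 cm

Applying the thin-lens equation to the first lens, 1/(-22.5) = 1/16 + 1/d_i1, which gives d_i1 = -9.351 cm.
The intermediate image is virtual, 9.351 cm to the left of lens 1, so d_o2 = L - d_i1 = 49.5 - (-9.351) = 58.851 cm.
Applying the thin-lens equation again with f_2 = 16.5 cm and d_o2 = 58.851 cm gives d_i2 = 22.928 cm.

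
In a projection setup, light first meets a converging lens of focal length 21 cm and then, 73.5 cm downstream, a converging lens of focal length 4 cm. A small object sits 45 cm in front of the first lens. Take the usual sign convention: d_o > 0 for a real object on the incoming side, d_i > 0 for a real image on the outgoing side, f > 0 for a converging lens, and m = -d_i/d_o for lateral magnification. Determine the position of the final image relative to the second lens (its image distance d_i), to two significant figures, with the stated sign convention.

4.5 cm

First lens: d_i1 = 1/(1/21 - 1/45) = 39.375 cm.
Object distance for lens 2: d_o2 = 73.5 - 39.375 = 34.125 cm.
Second lens: d_i2 = 1/(1/4 - 1/(34.125)) = 4.531 cm.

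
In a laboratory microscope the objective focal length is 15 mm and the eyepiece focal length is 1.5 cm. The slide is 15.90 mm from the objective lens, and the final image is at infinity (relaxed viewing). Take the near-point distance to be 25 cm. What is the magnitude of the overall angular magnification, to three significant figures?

Convert to cm: f_obj = 15 mm = 1.5 cm; d_o = 15.90 mm = 1.59 cm.
Objective: 1/d_i = 1/f_obj - 1/d_o = 1/1.5 - 1/1.59 = 0.03774 cm^-1, so d_i = 26.500 cm.
m_obj = -d_i/d_o = -26.500/1.59 = -16.667.
Eyepiece angular magnification (image at infinity): M_eye = D/f_e = 25/1.5 = 16.667.
Overall M = m_obj x M_eye = (-16.667)(16.667) = -277.78.
|M| = 277.78.

278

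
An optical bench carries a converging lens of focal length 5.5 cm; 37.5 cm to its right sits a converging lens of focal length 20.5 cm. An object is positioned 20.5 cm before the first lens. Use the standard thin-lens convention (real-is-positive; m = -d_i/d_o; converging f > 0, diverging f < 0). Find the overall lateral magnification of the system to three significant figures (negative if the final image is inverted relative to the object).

0.793

First lens: d_i1 = 1/(1/5.5 - 1/20.5) = 7.517 cm.
m_1 = -(7.517)/20.5 = -0.3667.
The intermediate image is 7.517 cm to the right of lens 1, so d_o2 = L - d_i1 = 37.5 - 7.517 = 29.983 cm.
Second lens: d_i2 = 1/(1/20.5 - 1/(29.983)) = 64.815 cm.
m_2 = -(64.815)/(29.983) = -2.1617.
The system's lateral magnification is m_1 m_2 = (-0.3667)(-2.1617) = 0.7926.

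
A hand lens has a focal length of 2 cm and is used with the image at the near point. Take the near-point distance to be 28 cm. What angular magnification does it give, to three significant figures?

M = 1 + D/f = 1 + 28/2 = 15.000.

15.0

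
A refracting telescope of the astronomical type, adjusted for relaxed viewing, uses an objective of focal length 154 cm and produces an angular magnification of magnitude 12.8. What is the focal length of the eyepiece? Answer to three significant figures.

12.0 cm

|M| = f_obj/f_eye, so f_eye = f_obj/|M| = 154/12.8 = 12.031 cm.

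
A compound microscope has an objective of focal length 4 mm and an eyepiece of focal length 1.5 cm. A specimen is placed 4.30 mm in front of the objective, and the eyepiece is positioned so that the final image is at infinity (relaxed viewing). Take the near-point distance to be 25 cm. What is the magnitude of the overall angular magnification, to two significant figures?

Convert to cm: f_obj = 4 mm = 0.4 cm; d_o = 4.30 mm = 0.43 cm.
Objective: 1/d_i = 1/f_obj - 1/d_o = 1/0.4 - 1/0.43 = 0.17442 cm^-1, so d_i = 5.733 cm.
m_obj = -d_i/d_o = -5.733/0.43 = -13.333.
Eyepiece angular magnification (image at infinity): M_eye = D/f_e = 25/1.5 = 16.667.
Overall M = m_obj x M_eye = (-13.333)(16.667) = -222.22.
|M| = 222.22.

220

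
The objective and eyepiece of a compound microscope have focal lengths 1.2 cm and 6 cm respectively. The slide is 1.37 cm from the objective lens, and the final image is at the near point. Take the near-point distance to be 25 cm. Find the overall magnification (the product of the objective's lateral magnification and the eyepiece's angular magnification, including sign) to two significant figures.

Objective: 1/d_i = 1/f_obj - 1/d_o = 1/1.2 - 1/1.37 = 0.10341 cm^-1, so d_i = 9.671 cm.
m_obj = -d_i/d_o = -9.671/1.37 = -7.059.
Eyepiece angular magnification (image at near point): M_eye = 1 + D/f_e = 1 + 25/6 = 5.167.
Overall M = m_obj x M_eye = (-7.059)(5.167) = -36.47.

-36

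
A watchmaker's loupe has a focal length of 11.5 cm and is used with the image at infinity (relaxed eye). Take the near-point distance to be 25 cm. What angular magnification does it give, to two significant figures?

2.2

M = D/f = 25/11.5 = 2.174.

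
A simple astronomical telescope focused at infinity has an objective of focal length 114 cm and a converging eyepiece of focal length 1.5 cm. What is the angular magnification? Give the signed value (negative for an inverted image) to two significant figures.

-76

M = -f_obj/f_eye = -114/(1.5) = -76.000.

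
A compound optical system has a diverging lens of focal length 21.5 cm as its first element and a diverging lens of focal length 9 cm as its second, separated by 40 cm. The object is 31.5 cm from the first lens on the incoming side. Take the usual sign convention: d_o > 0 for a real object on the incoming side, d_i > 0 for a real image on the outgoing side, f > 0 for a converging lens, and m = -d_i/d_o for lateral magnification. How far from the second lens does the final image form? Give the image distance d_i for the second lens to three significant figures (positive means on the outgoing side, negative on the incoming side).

Lens 1: 1/d_i1 = 1/f_1 - 1/d_o1 = 1/(-21.5) - 1/31.5 = -0.07826 cm^-1, so d_i1 = -12.778 cm.
The intermediate image is virtual, 12.778 cm to the left of lens 1, so d_o2 = L - d_i1 = 40 - (-12.778) = 52.778 cm.
Lens 2: 1/d_i2 = 1/f_2 - 1/d_o2 = 1/(-9) - 1/(52.778) = -0.13006 cm^-1, so d_i2 = -7.689 cm.

-7.69 cm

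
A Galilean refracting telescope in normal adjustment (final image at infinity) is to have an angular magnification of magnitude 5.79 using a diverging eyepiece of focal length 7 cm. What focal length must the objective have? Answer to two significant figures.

41 cm

|M| = f_obj/|f_eye|, so f_obj = |M| x |f_eye| = 5.79 x 7 = 40.530 cm.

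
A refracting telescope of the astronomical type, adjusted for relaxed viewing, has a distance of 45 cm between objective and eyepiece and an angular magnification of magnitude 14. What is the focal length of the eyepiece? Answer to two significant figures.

In normal adjustment the tube length equals f_obj + f_eye and |M| = f_obj/f_eye.
So f_obj = 14 f_eye and 14 f_eye + f_eye = 45 cm, giving f_eye = 45/15 = 3.000 cm and f_obj = 42.000 cm.

3.0 cm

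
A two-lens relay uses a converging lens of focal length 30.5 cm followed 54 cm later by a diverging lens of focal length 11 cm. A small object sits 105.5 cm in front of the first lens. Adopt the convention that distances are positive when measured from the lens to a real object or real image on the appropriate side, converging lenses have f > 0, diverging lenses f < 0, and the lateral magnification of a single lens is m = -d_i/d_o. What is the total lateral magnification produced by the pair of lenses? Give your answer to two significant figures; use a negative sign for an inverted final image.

-0.20

First lens: d_i1 = 1/(1/30.5 - 1/105.5) = 42.903 cm.
m_1 = -(42.903)/105.5 = -0.4067.
Object distance for lens 2: d_o2 = 54 - 42.903 = 11.097 cm.
Second lens: d_i2 = 1/(1/(-11) - 1/(11.097)) = -5.524 cm.
m_2 = -(-5.524)/(11.097) = 0.4978.
Overall magnification: m = m_1 m_2 = -0.2024.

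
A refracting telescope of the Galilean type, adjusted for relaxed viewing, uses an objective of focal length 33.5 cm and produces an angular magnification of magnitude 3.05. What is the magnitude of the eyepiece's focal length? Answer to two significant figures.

11 cm

|M| = f_obj/|f_eye|, so |f_eye| = f_obj/|M| = 33.5/3.05 = 10.984 cm.
(The eyepiece is diverging, so its signed focal length is -10.984 cm.)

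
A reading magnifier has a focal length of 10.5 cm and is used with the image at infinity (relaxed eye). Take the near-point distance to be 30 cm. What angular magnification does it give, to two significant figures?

M = D/f = 30/10.5 = 2.857.

2.9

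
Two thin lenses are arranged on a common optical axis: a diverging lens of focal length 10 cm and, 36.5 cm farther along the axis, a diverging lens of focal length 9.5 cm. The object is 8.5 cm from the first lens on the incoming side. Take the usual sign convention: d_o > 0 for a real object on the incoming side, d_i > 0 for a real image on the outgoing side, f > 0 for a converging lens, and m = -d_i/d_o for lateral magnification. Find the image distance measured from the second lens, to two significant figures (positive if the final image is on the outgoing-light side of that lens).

Applying the thin-lens equation to the first lens, 1/(-10) = 1/8.5 + 1/d_i1, which gives d_i1 = -4.595 cm.
The intermediate image is virtual, 4.595 cm to the left of lens 1, so d_o2 = L - d_i1 = 36.5 - (-4.595) = 41.095 cm.
Applying the thin-lens equation again with f_2 = -9.5 cm and d_o2 = 41.095 cm gives d_i2 = -7.716 cm.

-7.7 cm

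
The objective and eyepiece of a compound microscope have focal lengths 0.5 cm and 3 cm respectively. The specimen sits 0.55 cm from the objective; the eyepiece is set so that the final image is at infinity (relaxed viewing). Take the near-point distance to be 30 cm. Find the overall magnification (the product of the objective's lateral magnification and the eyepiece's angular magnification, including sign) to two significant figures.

-100

Objective: 1/d_i = 1/f_obj - 1/d_o = 1/0.5 - 1/0.55 = 0.18182 cm^-1, so d_i = 5.500 cm.
m_obj = -d_i/d_o = -5.500/0.55 = -10.000.
Eyepiece angular magnification (image at infinity): M_eye = D/f_e = 30/3 = 10.000.
Overall M = m_obj x M_eye = (-10.000)(10.000) = -100.00.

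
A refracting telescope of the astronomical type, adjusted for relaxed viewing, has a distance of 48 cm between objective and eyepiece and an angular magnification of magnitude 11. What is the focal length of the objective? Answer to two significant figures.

44 cm

In normal adjustment the tube length equals f_obj + f_eye and |M| = f_obj/f_eye.
So f_obj = 11 f_eye and 11 f_eye + f_eye = 48 cm, giving f_eye = 48/12 = 4.000 cm and f_obj = 44.000 cm.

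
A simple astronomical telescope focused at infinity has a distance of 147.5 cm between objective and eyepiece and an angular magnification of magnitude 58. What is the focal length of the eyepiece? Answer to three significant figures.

In normal adjustment the tube length equals f_obj + f_eye and |M| = f_obj/f_eye.
So f_obj = 58 f_eye and 58 f_eye + f_eye = 147.5 cm, giving f_eye = 147.5/59 = 2.500 cm and f_obj = 145.000 cm.

2.50 cm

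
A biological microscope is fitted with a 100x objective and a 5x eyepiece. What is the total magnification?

500

The overall magnification of a compound microscope is the product of the objective and eyepiece magnifications:
M = M_obj x M_eye = 100 x 5 = 500.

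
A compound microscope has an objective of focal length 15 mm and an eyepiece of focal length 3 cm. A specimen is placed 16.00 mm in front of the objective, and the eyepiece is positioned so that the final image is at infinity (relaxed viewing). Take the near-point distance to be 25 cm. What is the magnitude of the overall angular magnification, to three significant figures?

Convert to cm: f_obj = 15 mm = 1.5 cm; d_o = 16.00 mm = 1.60 cm.
Objective: 1/d_i = 1/f_obj - 1/d_o = 1/1.5 - 1/1.60 = 0.04167 cm^-1, so d_i = 24.000 cm.
m_obj = -d_i/d_o = -24.000/1.60 = -15.000.
Eyepiece angular magnification (image at infinity): M_eye = D/f_e = 25/3 = 8.333.
Overall M = m_obj x M_eye = (-15.000)(8.333) = -125.00.
|M| = 125.00.

125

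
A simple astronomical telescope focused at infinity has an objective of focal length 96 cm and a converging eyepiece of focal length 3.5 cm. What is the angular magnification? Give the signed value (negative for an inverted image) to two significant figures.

-27

M = -f_obj/f_eye = -96/(3.5) = -27.429.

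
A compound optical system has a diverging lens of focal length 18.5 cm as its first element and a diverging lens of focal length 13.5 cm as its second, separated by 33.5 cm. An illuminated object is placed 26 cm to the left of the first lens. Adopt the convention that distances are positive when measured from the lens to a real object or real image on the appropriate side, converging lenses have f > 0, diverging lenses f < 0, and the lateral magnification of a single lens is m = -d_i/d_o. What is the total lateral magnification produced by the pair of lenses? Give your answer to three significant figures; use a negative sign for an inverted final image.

0.0971

First lens: d_i1 = 1/(1/(-18.5) - 1/26) = -10.809 cm.
m_1 = -(-10.809)/26 = 0.4157.
With d_i1 < 0 the first image is virtual and lies on the object side; the object distance for lens 2 is d_o2 = 33.5 - (-10.809) = 44.309 cm.
Second lens: d_i2 = 1/(1/(-13.5) - 1/(44.309)) = -10.347 cm.
m_2 = -(-10.347)/(44.309) = 0.2335.
Total m = m_1 x m_2 = (0.4157)(0.2335) = 0.0971.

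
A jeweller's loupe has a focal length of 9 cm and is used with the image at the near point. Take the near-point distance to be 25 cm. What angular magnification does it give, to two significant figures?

3.8

M = 1 + D/f = 1 + 25/9 = 3.778.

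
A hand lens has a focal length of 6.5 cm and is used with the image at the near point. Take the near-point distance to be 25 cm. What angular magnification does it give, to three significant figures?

M = 1 + D/f = 1 + 25/6.5 = 4.846.

4.85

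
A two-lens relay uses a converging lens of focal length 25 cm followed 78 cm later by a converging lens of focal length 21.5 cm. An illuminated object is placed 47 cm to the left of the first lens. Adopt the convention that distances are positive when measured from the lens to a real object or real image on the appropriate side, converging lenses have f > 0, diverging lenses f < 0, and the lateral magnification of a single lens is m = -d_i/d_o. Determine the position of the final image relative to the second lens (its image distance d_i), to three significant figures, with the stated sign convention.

First lens: d_i1 = 1/(1/25 - 1/47) = 53.409 cm.
Object distance for lens 2: d_o2 = 78 - 53.409 = 24.591 cm.
Second lens: d_i2 = 1/(1/21.5 - 1/(24.591)) = 171.051 cm.

171 cm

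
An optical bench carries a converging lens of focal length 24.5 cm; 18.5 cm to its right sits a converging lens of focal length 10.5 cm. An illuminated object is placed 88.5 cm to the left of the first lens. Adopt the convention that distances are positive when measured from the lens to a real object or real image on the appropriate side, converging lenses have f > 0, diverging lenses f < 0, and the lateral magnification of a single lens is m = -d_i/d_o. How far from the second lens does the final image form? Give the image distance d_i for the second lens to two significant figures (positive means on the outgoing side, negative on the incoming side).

First lens: d_i1 = 1/(1/24.5 - 1/88.5) = 33.879 cm.
This image would form 33.879 cm past lens 1, i.e. 15.379 cm beyond lens 2, so it is a virtual object for lens 2: d_o2 = 18.5 - 33.879 = -15.379 cm.
Second lens: d_i2 = 1/(1/10.5 - 1/(-15.379)) = 6.240 cm.

6.2 cm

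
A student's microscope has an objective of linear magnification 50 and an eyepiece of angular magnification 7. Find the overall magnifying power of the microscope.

350

The overall magnification of a compound microscope is the product of the objective and eyepiece magnifications:
M = M_obj x M_eye = 50 x 7 = 350.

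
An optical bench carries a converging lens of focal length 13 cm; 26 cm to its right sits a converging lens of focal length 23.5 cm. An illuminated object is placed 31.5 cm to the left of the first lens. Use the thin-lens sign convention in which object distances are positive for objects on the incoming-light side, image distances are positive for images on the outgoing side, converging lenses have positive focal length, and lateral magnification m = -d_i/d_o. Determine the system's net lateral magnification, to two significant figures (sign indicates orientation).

-0.84

First lens: d_i1 = 1/(1/13 - 1/31.5) = 22.135 cm.
m_1 = -(22.135)/31.5 = -0.7027.
The intermediate image is 22.135 cm to the right of lens 1, so d_o2 = L - d_i1 = 26 - 22.135 = 3.865 cm.
Second lens: d_i2 = 1/(1/23.5 - 1/(3.865)) = -4.626 cm.
m_2 = -(-4.626)/(3.865) = 1.1968.
Overall magnification: m = m_1 m_2 = -0.8410.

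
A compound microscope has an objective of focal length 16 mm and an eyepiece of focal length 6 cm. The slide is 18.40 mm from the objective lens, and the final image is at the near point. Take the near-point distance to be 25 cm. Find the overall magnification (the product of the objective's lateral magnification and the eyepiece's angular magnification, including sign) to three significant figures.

-34.4

Convert to cm: f_obj = 16 mm = 1.6 cm; d_o = 18.40 mm = 1.84 cm.
Objective: 1/d_i = 1/f_obj - 1/d_o = 1/1.6 - 1/1.84 = 0.08152 cm^-1, so d_i = 12.267 cm.
m_obj = -d_i/d_o = -12.267/1.84 = -6.667.
Eyepiece angular magnification (image at near point): M_eye = 1 + D/f_e = 1 + 25/6 = 5.167.
Overall M = m_obj x M_eye = (-6.667)(5.167) = -34.44.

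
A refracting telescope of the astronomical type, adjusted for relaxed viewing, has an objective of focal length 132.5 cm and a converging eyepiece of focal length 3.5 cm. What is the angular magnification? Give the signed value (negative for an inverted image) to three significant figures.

-37.9

M = -f_obj/f_eye = -132.5/(3.5) = -37.857.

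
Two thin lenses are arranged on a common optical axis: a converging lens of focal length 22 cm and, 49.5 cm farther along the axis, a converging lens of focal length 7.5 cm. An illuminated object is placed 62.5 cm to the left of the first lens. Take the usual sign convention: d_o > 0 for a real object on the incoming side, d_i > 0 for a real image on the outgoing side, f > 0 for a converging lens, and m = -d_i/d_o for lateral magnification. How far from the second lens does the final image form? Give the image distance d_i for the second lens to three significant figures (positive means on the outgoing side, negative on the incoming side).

14.5 cm

First lens: d_i1 = 1/(1/22 - 1/62.5) = 33.951 cm.
The intermediate image is 33.951 cm to the right of lens 1, so d_o2 = L - d_i1 = 49.5 - 33.951 = 15.549 cm.
Second lens: d_i2 = 1/(1/7.5 - 1/(15.549)) = 14.488 cm.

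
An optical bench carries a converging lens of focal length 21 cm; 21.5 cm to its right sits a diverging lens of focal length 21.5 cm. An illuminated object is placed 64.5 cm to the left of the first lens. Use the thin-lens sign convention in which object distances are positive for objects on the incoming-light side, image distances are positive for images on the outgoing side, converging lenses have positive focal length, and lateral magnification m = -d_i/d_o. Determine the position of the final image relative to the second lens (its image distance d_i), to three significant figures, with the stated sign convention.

17.5 cm

First lens: d_i1 = 1/(1/21 - 1/64.5) = 31.138 cm.
This image would form 31.138 cm past lens 1, i.e. 9.638 cm beyond lens 2, so it is a virtual object for lens 2: d_o2 = 21.5 - 31.138 = -9.638 cm.
Second lens: d_i2 = 1/(1/(-21.5) - 1/(-9.638)) = 17.469 cm.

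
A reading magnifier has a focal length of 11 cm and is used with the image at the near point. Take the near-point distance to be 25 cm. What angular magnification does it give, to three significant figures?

3.27

M = 1 + D/f = 1 + 25/11 = 3.273.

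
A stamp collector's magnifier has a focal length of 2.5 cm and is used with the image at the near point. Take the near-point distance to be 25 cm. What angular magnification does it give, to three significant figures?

M = 1 + D/f = 1 + 25/2.5 = 11.000.

11.0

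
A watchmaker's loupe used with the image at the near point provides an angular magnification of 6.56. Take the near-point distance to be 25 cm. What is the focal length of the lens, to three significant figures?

4.50 cm

For the image at the near point, M = 1 + D/f.
f = D/(M - 1) = 25/(6.56 - 1) = 4.496 cm.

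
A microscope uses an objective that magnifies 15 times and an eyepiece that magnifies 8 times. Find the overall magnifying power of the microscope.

The overall magnification of a compound microscope is the product of the objective and eyepiece magnifications:
M = M_obj x M_eye = 15 x 8 = 120.

120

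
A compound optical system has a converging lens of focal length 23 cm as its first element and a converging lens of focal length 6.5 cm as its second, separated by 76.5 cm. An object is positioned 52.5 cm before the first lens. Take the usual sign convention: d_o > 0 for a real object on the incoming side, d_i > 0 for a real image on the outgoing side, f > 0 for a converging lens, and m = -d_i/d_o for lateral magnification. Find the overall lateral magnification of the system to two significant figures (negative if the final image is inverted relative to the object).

First lens: d_i1 = 1/(1/23 - 1/52.5) = 40.932 cm.
m_1 = -(40.932)/52.5 = -0.7797.
Object distance for lens 2: d_o2 = 76.5 - 40.932 = 35.568 cm.
Second lens: d_i2 = 1/(1/6.5 - 1/(35.568)) = 7.953 cm.
m_2 = -(7.953)/(35.568) = -0.2236.
Total m = m_1 x m_2 = (-0.7797)(-0.2236) = 0.1743.

0.17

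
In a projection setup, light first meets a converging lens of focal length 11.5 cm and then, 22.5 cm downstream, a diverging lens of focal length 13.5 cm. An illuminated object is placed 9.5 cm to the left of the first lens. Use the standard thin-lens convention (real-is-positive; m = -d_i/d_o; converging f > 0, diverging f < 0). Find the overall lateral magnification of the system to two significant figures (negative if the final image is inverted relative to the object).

0.86

First lens: d_i1 = 1/(1/11.5 - 1/9.5) = -54.625 cm.
m_1 = -(-54.625)/9.5 = 5.7500.
With d_i1 < 0 the first image is virtual and lies on the object side; the object distance for lens 2 is d_o2 = 22.5 - (-54.625) = 77.125 cm.
Second lens: d_i2 = 1/(1/(-13.5) - 1/(77.125)) = -11.489 cm.
m_2 = -(-11.489)/(77.125) = 0.1490.
Overall magnification: m = m_1 m_2 = 0.8566.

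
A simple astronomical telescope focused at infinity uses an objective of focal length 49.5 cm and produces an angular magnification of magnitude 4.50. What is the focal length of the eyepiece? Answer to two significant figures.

11 cm

|M| = f_obj/f_eye, so f_eye = f_obj/|M| = 49.5/4.5 = 11.000 cm.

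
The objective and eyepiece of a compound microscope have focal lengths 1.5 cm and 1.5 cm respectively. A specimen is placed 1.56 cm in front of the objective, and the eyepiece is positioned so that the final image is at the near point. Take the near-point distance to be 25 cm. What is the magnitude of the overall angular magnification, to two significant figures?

440

Objective: 1/d_i = 1/f_obj - 1/d_o = 1/1.5 - 1/1.56 = 0.02564 cm^-1, so d_i = 39.000 cm.
m_obj = -d_i/d_o = -39.000/1.56 = -25.000.
Eyepiece angular magnification (image at near point): M_eye = 1 + D/f_e = 1 + 25/1.5 = 17.667.
Overall M = m_obj x M_eye = (-25.000)(17.667) = -441.67.
|M| = 441.67.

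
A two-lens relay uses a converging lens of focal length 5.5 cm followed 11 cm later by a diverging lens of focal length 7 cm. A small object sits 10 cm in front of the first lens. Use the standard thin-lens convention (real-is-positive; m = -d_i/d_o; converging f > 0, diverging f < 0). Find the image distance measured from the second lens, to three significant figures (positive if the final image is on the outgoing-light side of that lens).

1.48 cm

Applying the thin-lens equation to the first lens, 1/5.5 = 1/10 + 1/d_i1, which gives d_i1 = 12.222 cm.
Since 12.222 cm > 11 cm, the first image lies past the second lens and serves as a virtual object: d_o2 = L - d_i1 = -1.222 cm.
Applying the thin-lens equation again with f_2 = -7 cm and d_o2 = -1.222 cm gives d_i2 = 1.481 cm.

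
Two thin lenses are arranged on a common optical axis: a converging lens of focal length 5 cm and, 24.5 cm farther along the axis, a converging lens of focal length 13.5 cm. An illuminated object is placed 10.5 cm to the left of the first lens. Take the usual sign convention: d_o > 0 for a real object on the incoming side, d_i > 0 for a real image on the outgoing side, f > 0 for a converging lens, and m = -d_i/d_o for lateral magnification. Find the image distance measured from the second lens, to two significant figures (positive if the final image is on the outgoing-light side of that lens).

140 cm

Lens 1: 1/d_i1 = 1/f_1 - 1/d_o1 = 1/5 - 1/10.5 = 0.10476 cm^-1, so d_i1 = 9.545 cm.
The intermediate image is 9.545 cm to the right of lens 1, so d_o2 = L - d_i1 = 24.5 - 9.545 = 14.955 cm.
Lens 2: 1/d_i2 = 1/f_2 - 1/d_o2 = 1/13.5 - 1/(14.955) = 0.00720 cm^-1, so d_i2 = 138.797 cm.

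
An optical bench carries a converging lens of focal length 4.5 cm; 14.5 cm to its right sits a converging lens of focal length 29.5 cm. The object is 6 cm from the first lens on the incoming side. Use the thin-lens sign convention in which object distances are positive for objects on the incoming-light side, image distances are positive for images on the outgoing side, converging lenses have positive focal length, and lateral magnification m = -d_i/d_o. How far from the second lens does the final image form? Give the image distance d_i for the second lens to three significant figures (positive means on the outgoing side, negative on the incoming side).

3.13 cm

First lens: d_i1 = 1/(1/4.5 - 1/6) = 18.000 cm.
Since 18.000 cm > 14.5 cm, the first image lies past the second lens and serves as a virtual object: d_o2 = L - d_i1 = -3.500 cm.
Second lens: d_i2 = 1/(1/29.5 - 1/(-3.500)) = 3.129 cm.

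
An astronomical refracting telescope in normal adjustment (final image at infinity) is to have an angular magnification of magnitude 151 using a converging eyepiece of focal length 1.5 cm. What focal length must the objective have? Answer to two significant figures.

|M| = f_obj/|f_eye|, so f_obj = |M| x |f_eye| = 151.0 x 1.5 = 226.500 cm.

230 cm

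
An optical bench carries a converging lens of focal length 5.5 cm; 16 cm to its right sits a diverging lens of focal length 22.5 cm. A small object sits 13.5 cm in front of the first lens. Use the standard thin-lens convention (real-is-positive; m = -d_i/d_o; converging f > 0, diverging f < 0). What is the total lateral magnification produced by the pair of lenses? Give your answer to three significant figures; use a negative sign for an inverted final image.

-0.529

Applying the thin-lens equation to the first lens, 1/5.5 = 1/13.5 + 1/d_i1, which gives d_i1 = 9.281 cm.
Its lateral magnification is m_1 = -d_i1/d_o1 = -(9.281)/13.5 = -0.6875.
Object distance for lens 2: d_o2 = 16 - 9.281 = 6.719 cm.
Applying the thin-lens equation again with f_2 = -22.5 cm and d_o2 = 6.719 cm gives d_i2 = -5.174 cm.
m_2 = -(-5.174)/(6.719) = 0.7701.
The system's lateral magnification is m_1 m_2 = (-0.6875)(0.7701) = -0.5294.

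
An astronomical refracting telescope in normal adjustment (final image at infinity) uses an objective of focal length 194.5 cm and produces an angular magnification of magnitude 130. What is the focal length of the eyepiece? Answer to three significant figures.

1.50 cm

|M| = f_obj/f_eye, so f_eye = f_obj/|M| = 194.5/130.0 = 1.496 cm.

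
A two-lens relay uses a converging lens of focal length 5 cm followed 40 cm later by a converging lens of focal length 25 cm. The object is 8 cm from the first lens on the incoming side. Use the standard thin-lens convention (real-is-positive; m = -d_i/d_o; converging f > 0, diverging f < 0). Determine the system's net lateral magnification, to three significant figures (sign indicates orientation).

First lens: d_i1 = 1/(1/5 - 1/8) = 13.333 cm.
m_1 = -(13.333)/8 = -1.6667.
Object distance for lens 2: d_o2 = 40 - 13.333 = 26.667 cm.
Second lens: d_i2 = 1/(1/25 - 1/(26.667)) = 400.000 cm.
m_2 = -(400.000)/(26.667) = -15.0000.
The system's lateral magnification is m_1 m_2 = (-1.6667)(-15.0000) = 25.0000.

25.0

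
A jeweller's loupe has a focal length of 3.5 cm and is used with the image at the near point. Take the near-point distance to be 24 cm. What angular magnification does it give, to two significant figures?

7.9

M = 1 + D/f = 1 + 24/3.5 = 7.857.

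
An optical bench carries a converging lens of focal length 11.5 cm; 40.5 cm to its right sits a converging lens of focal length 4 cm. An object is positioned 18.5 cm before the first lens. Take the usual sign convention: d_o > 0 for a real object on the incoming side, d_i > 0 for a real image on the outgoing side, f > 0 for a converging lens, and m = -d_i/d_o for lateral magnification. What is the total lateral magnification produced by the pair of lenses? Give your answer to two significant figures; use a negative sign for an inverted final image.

1.1

First lens: d_i1 = 1/(1/11.5 - 1/18.5) = 30.393 cm.
m_1 = -(30.393)/18.5 = -1.6429.
The intermediate image is 30.393 cm to the right of lens 1, so d_o2 = L - d_i1 = 40.5 - 30.393 = 10.107 cm.
Second lens: d_i2 = 1/(1/4 - 1/(10.107)) = 6.620 cm.
m_2 = -(6.620)/(10.107) = -0.6550.
Total m = m_1 x m_2 = (-1.6429)(-0.6550) = 1.0760.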